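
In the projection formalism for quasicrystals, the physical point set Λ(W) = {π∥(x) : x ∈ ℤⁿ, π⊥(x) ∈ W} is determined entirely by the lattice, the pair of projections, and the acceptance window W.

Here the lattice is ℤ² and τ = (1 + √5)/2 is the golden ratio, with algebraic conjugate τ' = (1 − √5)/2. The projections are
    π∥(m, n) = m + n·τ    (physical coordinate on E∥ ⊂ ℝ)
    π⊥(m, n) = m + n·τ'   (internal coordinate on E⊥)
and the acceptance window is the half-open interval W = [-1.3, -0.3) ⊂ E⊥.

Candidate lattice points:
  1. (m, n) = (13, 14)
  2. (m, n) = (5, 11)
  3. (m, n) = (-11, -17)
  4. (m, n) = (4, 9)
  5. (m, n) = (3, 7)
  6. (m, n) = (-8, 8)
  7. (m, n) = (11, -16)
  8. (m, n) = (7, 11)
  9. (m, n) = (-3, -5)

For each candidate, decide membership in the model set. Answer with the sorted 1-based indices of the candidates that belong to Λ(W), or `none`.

τ' = (1−√5)/2 ≈ -0.61803.
#1 (13,14): internal coord 13 + (14)·τ' = +4.34752; +4.34752 ∉ [-1.3, -0.3) → out
#2 (5,11): internal coord 5 + (11)·τ' = -1.79837; -1.79837 ∉ [-1.3, -0.3) → out
#3 (-11,-17): internal coord -11 + (-17)·τ' = -0.49342; -0.49342 ∈ [-1.3, -0.3) → IN Λ
#4 (4,9): internal coord 4 + (9)·τ' = -1.56231; -1.56231 ∉ [-1.3, -0.3) → out
#5 (3,7): internal coord 3 + (7)·τ' = -1.32624; -1.32624 ∉ [-1.3, -0.3) → out
#6 (-8,8): internal coord -8 + (8)·τ' = -12.94427; -12.94427 ∉ [-1.3, -0.3) → out
#7 (11,-16): internal coord 11 + (-16)·τ' = +20.88854; +20.88854 ∉ [-1.3, -0.3) → out
#8 (7,11): internal coord 7 + (11)·τ' = +0.20163; +0.20163 ∉ [-1.3, -0.3) → out
#9 (-3,-5): internal coord -3 + (-5)·τ' = +0.09017; +0.09017 ∉ [-1.3, -0.3) → out

3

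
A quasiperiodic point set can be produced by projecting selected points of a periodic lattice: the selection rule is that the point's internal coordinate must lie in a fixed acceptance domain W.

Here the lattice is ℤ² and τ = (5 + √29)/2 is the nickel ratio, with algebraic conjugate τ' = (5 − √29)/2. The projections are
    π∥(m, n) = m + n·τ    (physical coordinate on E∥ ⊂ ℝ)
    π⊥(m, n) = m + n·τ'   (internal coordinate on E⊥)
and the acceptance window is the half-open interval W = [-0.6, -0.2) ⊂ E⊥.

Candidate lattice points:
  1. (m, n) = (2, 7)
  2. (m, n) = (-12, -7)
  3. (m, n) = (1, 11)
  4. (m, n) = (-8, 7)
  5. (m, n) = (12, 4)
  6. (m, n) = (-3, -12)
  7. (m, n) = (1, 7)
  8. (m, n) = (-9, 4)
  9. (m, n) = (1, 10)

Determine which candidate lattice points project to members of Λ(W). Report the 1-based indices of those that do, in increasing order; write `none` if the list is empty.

7

Compute τ' = (5−√29)/2 = -0.192582, so π⊥(m,n) = m -0.192582·n.
candidate 1: (m,n)=(2,7) → π∥ = 2+7·τ ≈ 38.348077, π⊥ = 2+7·τ' ≈ 0.651923 ∉ [-0.6, -0.2) ⇒ out
candidate 2: (m,n)=(-12,-7) → π∥ = -12-7·τ ≈ -48.348077, π⊥ = -12-7·τ' ≈ -10.651923 ∉ [-0.6, -0.2) ⇒ out
candidate 3: (m,n)=(1,11) → π∥ = 1+11·τ ≈ 58.118406, π⊥ = 1+11·τ' ≈ -1.118406 ∉ [-0.6, -0.2) ⇒ out
candidate 4: (m,n)=(-8,7) → π∥ = -8+7·τ ≈ 28.348077, π⊥ = -8+7·τ' ≈ -9.348077 ∉ [-0.6, -0.2) ⇒ out
candidate 5: (m,n)=(12,4) → π∥ = 12+4·τ ≈ 32.770330, π⊥ = 12+4·τ' ≈ 11.229670 ∉ [-0.6, -0.2) ⇒ out
candidate 6: (m,n)=(-3,-12) → π∥ = -3-12·τ ≈ -65.310989, π⊥ = -3-12·τ' ≈ -0.689011 ∉ [-0.6, -0.2) ⇒ out
candidate 7: (m,n)=(1,7) → π∥ = 1+7·τ ≈ 37.348077, π⊥ = 1+7·τ' ≈ -0.348077 ∈ [-0.6, -0.2) ⇒ IN Λ
candidate 8: (m,n)=(-9,4) → π∥ = -9+4·τ ≈ 11.770330, π⊥ = -9+4·τ' ≈ -9.770330 ∉ [-0.6, -0.2) ⇒ out
candidate 9: (m,n)=(1,10) → π∥ = 1+10·τ ≈ 52.925824, π⊥ = 1+10·τ' ≈ -0.925824 ∉ [-0.6, -0.2) ⇒ out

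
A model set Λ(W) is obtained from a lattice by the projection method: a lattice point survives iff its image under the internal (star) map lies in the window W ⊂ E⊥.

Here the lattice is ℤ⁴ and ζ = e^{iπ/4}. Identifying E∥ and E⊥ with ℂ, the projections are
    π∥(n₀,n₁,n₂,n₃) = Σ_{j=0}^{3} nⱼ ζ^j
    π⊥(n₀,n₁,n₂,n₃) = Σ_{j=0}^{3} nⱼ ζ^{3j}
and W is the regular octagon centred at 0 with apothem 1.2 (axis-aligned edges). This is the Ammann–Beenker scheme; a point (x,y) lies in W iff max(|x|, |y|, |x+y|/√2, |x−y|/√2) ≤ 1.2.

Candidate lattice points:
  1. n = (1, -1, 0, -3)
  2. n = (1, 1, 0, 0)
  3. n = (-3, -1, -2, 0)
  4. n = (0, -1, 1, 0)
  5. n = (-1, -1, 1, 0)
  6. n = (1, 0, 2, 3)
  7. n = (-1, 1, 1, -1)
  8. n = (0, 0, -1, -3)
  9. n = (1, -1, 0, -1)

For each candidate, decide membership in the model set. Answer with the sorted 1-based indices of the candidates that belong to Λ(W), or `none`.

With ζ = e^{iπ/4} the internal vectors are ζ^0,ζ^3,ζ^6,ζ^9.
#1 (1, -1, 0, -3): internal (-0.4142, -2.8284); octagon support 2.8284 vs apothem 1.2 → ∉ W
#2 (1, 1, 0, 0): internal (0.2929, 0.7071); octagon support 0.7071 vs apothem 1.2 → ∈ W
#3 (-3, -1, -2, 0): internal (-2.2929, 1.2929); octagon support 2.5355 vs apothem 1.2 → ∉ W
#4 (0, -1, 1, 0): internal (0.7071, -1.7071); octagon support 1.7071 vs apothem 1.2 → ∉ W
#5 (-1, -1, 1, 0): internal (-0.2929, -1.7071); octagon support 1.7071 vs apothem 1.2 → ∉ W
#6 (1, 0, 2, 3): internal (3.1213, 0.1213); octagon support 3.1213 vs apothem 1.2 → ∉ W
#7 (-1, 1, 1, -1): internal (-2.4142, -1.0000); octagon support 2.4142 vs apothem 1.2 → ∉ W
#8 (0, 0, -1, -3): internal (-2.1213, -1.1213); octagon support 2.2929 vs apothem 1.2 → ∉ W
#9 (1, -1, 0, -1): internal (1.0000, -1.4142); octagon support 1.7071 vs apothem 1.2 → ∉ W

2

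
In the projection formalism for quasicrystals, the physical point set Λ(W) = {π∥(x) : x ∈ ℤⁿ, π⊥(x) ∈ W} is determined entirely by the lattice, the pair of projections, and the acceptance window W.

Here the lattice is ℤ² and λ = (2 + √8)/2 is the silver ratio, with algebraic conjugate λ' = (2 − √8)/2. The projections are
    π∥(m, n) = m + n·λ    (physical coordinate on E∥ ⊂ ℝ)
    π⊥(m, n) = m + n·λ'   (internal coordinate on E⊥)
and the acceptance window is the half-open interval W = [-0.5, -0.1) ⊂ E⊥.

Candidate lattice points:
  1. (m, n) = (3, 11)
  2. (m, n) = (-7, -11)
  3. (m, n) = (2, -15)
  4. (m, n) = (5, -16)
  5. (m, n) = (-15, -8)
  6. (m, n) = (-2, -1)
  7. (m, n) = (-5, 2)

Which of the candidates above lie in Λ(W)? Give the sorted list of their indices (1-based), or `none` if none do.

none

Numerically λ ≈ 2.41421 and λ' = −1/λ ≈ -0.41421.
#1 (3,11): internal coord 3 + (11)·λ' = -1.55635; -1.55635 ∉ [-0.5, -0.1) → out
#2 (-7,-11): internal coord -7 + (-11)·λ' = -2.44365; -2.44365 ∉ [-0.5, -0.1) → out
#3 (2,-15): internal coord 2 + (-15)·λ' = +8.21320; +8.21320 ∉ [-0.5, -0.1) → out
#4 (5,-16): internal coord 5 + (-16)·λ' = +11.62742; +11.62742 ∉ [-0.5, -0.1) → out
#5 (-15,-8): internal coord -15 + (-8)·λ' = -11.68629; -11.68629 ∉ [-0.5, -0.1) → out
#6 (-2,-1): internal coord -2 + (-1)·λ' = -1.58579; -1.58579 ∉ [-0.5, -0.1) → out
#7 (-5,2): internal coord -5 + (2)·λ' = -5.82843; -5.82843 ∉ [-0.5, -0.1) → out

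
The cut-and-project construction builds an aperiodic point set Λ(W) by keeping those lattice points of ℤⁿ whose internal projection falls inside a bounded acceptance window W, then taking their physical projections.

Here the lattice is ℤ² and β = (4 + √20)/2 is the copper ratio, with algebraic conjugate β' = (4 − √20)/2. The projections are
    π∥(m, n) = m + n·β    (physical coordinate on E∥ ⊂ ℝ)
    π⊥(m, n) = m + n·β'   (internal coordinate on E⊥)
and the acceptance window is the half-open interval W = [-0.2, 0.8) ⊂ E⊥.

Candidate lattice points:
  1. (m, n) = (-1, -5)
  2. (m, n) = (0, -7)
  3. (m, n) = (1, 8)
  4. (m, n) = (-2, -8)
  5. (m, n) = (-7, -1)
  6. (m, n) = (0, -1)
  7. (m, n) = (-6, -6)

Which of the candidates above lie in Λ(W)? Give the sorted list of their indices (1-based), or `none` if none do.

1, 4, 6

β' = (4−√20)/2 ≈ -0.2361.
#1 (-1,-5): internal coord -1 + (-5)·β' = +0.1803; +0.1803 ∈ [-0.2, 0.8) → IN Λ
#2 (0,-7): internal coord 0 + (-7)·β' = +1.6525; +1.6525 ∉ [-0.2, 0.8) → out
#3 (1,8): internal coord 1 + (8)·β' = -0.8885; -0.8885 ∉ [-0.2, 0.8) → out
#4 (-2,-8): internal coord -2 + (-8)·β' = -0.1115; -0.1115 ∈ [-0.2, 0.8) → IN Λ
#5 (-7,-1): internal coord -7 + (-1)·β' = -6.7639; -6.7639 ∉ [-0.2, 0.8) → out
#6 (0,-1): internal coord 0 + (-1)·β' = +0.2361; +0.2361 ∈ [-0.2, 0.8) → IN Λ
#7 (-6,-6): internal coord -6 + (-6)·β' = -4.5836; -4.5836 ∉ [-0.2, 0.8) → out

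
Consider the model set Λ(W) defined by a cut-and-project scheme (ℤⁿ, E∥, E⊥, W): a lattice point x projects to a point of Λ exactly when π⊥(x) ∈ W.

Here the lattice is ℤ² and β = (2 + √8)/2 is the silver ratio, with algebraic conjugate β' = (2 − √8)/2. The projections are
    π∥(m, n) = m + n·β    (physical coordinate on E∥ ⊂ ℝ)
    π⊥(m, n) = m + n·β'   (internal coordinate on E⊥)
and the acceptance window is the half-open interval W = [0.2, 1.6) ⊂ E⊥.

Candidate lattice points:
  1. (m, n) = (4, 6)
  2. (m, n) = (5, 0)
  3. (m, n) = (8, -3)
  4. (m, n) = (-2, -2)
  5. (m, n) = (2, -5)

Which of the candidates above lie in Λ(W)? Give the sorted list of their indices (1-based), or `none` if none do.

1

Numerically β ≈ 2.41421 and β' = −1/β ≈ -0.41421.
candidate 1: (m,n)=(4,6) → π∥ = 4+6·β ≈ 18.48528, π⊥ = 4+6·β' ≈ 1.51472 ∈ [0.2, 1.6) ⇒ IN Λ
candidate 2: (m,n)=(5,0) → π∥ = 5+0·β ≈ 5.00000, π⊥ = 5+0·β' ≈ 5.00000 ∉ [0.2, 1.6) ⇒ out
candidate 3: (m,n)=(8,-3) → π∥ = 8-3·β ≈ 0.75736, π⊥ = 8-3·β' ≈ 9.24264 ∉ [0.2, 1.6) ⇒ out
candidate 4: (m,n)=(-2,-2) → π∥ = -2-2·β ≈ -6.82843, π⊥ = -2-2·β' ≈ -1.17157 ∉ [0.2, 1.6) ⇒ out
candidate 5: (m,n)=(2,-5) → π∥ = 2-5·β ≈ -10.07107, π⊥ = 2-5·β' ≈ 4.07107 ∉ [0.2, 1.6) ⇒ out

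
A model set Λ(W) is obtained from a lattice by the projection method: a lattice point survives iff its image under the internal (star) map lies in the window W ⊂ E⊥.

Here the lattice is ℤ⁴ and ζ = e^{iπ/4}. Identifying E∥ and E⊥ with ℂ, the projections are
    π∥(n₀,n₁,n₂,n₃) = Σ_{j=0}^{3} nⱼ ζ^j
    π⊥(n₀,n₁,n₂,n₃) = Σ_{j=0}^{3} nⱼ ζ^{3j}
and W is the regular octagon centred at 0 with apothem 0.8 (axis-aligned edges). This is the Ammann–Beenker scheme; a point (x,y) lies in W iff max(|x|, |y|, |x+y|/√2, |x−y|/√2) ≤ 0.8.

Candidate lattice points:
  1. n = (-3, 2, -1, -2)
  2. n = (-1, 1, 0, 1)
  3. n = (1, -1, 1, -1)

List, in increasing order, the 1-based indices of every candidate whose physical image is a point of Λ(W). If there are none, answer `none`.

none

π⊥(n) = n₀ + n₁ζ³ + n₂ζ⁶ + n₃ζ⁹ where ζ = e^{iπ/4}.
#1 (-3, 2, -1, -2): internal (-5.82843, 1.00000); octagon support 5.82843 vs apothem 0.8 → ∉ W
#2 (-1, 1, 0, 1): internal (-1.00000, 1.41421); octagon support 1.70711 vs apothem 0.8 → ∉ W
#3 (1, -1, 1, -1): internal (1.00000, -2.41421); octagon support 2.41421 vs apothem 0.8 → ∉ W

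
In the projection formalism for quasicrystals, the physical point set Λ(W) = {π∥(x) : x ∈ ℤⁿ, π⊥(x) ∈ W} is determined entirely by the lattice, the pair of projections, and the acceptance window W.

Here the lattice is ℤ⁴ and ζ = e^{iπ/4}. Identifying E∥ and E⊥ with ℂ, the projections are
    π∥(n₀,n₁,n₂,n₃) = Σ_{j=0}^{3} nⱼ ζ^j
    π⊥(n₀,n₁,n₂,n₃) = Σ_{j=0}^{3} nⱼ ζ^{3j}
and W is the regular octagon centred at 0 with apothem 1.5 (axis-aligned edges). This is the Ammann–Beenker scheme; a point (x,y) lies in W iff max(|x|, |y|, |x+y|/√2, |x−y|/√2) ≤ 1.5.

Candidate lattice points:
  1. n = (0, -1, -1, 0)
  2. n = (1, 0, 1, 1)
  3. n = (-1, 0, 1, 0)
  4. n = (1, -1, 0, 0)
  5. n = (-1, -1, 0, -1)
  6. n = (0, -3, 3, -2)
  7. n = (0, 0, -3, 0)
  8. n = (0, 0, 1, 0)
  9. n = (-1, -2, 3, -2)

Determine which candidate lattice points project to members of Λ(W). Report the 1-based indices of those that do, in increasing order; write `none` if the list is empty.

1, 3, 8

With ζ = e^{iπ/4} the internal vectors are ζ^0,ζ^3,ζ^6,ζ^9.
#1 (0, -1, -1, 0): internal (0.707107, 0.292893); octagon support 0.707107 vs apothem 1.5 → ∈ W
#2 (1, 0, 1, 1): internal (1.707107, -0.292893); octagon support 1.707107 vs apothem 1.5 → ∉ W
#3 (-1, 0, 1, 0): internal (-1.000000, -1.000000); octagon support 1.414214 vs apothem 1.5 → ∈ W
#4 (1, -1, 0, 0): internal (1.707107, -0.707107); octagon support 1.707107 vs apothem 1.5 → ∉ W
#5 (-1, -1, 0, -1): internal (-1.000000, -1.414214); octagon support 1.707107 vs apothem 1.5 → ∉ W
#6 (0, -3, 3, -2): internal (0.707107, -6.535534); octagon support 6.535534 vs apothem 1.5 → ∉ W
#7 (0, 0, -3, 0): internal (0.000000, 3.000000); octagon support 3.000000 vs apothem 1.5 → ∉ W
#8 (0, 0, 1, 0): internal (0.000000, -1.000000); octagon support 1.000000 vs apothem 1.5 → ∈ W
#9 (-1, -2, 3, -2): internal (-1.000000, -5.828427); octagon support 5.828427 vs apothem 1.5 → ∉ W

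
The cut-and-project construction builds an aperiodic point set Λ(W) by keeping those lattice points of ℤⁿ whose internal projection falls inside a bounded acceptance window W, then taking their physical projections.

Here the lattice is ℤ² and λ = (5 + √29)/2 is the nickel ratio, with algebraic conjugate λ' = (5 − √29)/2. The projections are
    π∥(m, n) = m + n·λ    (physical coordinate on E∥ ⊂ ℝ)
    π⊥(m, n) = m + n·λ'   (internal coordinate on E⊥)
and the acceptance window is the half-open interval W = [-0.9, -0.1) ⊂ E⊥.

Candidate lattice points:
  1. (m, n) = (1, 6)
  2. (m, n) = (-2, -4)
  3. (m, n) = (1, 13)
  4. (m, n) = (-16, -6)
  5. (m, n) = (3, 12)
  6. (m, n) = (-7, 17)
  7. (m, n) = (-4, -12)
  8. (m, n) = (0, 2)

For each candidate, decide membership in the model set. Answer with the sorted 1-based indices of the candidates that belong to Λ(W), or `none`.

Numerically λ ≈ 5.19258 and λ' = −1/λ ≈ -0.19258.
#1 (1,6): internal coord 1 + (6)·λ' = -0.15549; -0.15549 ∈ [-0.9, -0.1) → IN Λ
#2 (-2,-4): internal coord -2 + (-4)·λ' = -1.22967; -1.22967 ∉ [-0.9, -0.1) → out
#3 (1,13): internal coord 1 + (13)·λ' = -1.50357; -1.50357 ∉ [-0.9, -0.1) → out
#4 (-16,-6): internal coord -16 + (-6)·λ' = -14.84451; -14.84451 ∉ [-0.9, -0.1) → out
#5 (3,12): internal coord 3 + (12)·λ' = +0.68901; +0.68901 ∉ [-0.9, -0.1) → out
#6 (-7,17): internal coord -7 + (17)·λ' = -10.27390; -10.27390 ∉ [-0.9, -0.1) → out
#7 (-4,-12): internal coord -4 + (-12)·λ' = -1.68901; -1.68901 ∉ [-0.9, -0.1) → out
#8 (0,2): internal coord 0 + (2)·λ' = -0.38516; -0.38516 ∈ [-0.9, -0.1) → IN Λ

1, 8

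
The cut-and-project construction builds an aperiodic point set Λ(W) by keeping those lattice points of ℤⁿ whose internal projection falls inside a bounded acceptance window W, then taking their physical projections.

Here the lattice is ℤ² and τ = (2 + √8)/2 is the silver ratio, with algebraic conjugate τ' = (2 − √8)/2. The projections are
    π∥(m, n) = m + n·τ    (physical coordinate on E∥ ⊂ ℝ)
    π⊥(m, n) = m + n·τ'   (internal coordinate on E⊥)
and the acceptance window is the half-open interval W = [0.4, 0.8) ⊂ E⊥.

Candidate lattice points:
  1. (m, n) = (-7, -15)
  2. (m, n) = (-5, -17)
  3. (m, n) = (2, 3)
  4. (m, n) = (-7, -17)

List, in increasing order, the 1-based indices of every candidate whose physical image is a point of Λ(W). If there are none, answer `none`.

Numerically τ ≈ 2.414214 and τ' = −1/τ ≈ -0.414214.
#1 (-7,-15): internal coord -7 + (-15)·τ' = -0.786797; -0.786797 ∉ [0.4, 0.8) → out
#2 (-5,-17): internal coord -5 + (-17)·τ' = +2.041631; +2.041631 ∉ [0.4, 0.8) → out
#3 (2,3): internal coord 2 + (3)·τ' = +0.757359; +0.757359 ∈ [0.4, 0.8) → IN Λ
#4 (-7,-17): internal coord -7 + (-17)·τ' = +0.041631; +0.041631 ∉ [0.4, 0.8) → out

3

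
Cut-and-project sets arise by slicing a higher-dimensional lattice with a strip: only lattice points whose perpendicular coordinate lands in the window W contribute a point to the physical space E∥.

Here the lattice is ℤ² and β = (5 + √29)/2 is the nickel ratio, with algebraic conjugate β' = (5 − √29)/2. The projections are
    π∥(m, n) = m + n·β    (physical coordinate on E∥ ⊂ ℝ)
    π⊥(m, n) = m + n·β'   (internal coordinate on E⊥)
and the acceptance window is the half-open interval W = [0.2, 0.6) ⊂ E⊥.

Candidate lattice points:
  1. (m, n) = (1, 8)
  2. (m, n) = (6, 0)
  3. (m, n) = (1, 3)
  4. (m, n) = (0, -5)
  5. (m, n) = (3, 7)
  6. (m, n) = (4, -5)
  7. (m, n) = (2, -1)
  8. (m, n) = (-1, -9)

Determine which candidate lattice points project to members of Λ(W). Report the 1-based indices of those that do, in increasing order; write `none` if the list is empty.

3

β' = (5−√29)/2 ≈ -0.1926.
#1 (1,8): internal coord 1 + (8)·β' = -0.5407; -0.5407 ∉ [0.2, 0.6) → out
#2 (6,0): internal coord 6 + (0)·β' = +6.0000; +6.0000 ∉ [0.2, 0.6) → out
#3 (1,3): internal coord 1 + (3)·β' = +0.4223; +0.4223 ∈ [0.2, 0.6) → IN Λ
#4 (0,-5): internal coord 0 + (-5)·β' = +0.9629; +0.9629 ∉ [0.2, 0.6) → out
#5 (3,7): internal coord 3 + (7)·β' = +1.6519; +1.6519 ∉ [0.2, 0.6) → out
#6 (4,-5): internal coord 4 + (-5)·β' = +4.9629; +4.9629 ∉ [0.2, 0.6) → out
#7 (2,-1): internal coord 2 + (-1)·β' = +2.1926; +2.1926 ∉ [0.2, 0.6) → out
#8 (-1,-9): internal coord -1 + (-9)·β' = +0.7332; +0.7332 ∉ [0.2, 0.6) → out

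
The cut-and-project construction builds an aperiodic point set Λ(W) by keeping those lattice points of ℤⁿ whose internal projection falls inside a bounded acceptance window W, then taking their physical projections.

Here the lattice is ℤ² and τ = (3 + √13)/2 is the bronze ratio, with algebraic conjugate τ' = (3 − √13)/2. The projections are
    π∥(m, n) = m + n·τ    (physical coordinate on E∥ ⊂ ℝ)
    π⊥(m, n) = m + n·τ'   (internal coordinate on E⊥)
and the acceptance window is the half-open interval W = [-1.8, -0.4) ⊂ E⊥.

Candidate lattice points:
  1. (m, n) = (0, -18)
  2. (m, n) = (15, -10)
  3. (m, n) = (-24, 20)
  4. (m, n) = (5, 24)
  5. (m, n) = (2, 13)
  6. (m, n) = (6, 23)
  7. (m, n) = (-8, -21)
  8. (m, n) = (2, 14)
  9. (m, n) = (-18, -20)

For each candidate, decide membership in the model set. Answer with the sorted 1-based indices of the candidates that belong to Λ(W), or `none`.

τ' = (3−√13)/2 ≈ -0.302776.
candidate 1: (m,n)=(0,-18) → π∥ = 0-18·τ ≈ -59.449961, π⊥ = 0-18·τ' ≈ 5.449961 ∉ [-1.8, -0.4) ⇒ out
candidate 2: (m,n)=(15,-10) → π∥ = 15-10·τ ≈ -18.027756, π⊥ = 15-10·τ' ≈ 18.027756 ∉ [-1.8, -0.4) ⇒ out
candidate 3: (m,n)=(-24,20) → π∥ = -24+20·τ ≈ 42.055513, π⊥ = -24+20·τ' ≈ -30.055513 ∉ [-1.8, -0.4) ⇒ out
candidate 4: (m,n)=(5,24) → π∥ = 5+24·τ ≈ 84.266615, π⊥ = 5+24·τ' ≈ -2.266615 ∉ [-1.8, -0.4) ⇒ out
candidate 5: (m,n)=(2,13) → π∥ = 2+13·τ ≈ 44.936083, π⊥ = 2+13·τ' ≈ -1.936083 ∉ [-1.8, -0.4) ⇒ out
candidate 6: (m,n)=(6,23) → π∥ = 6+23·τ ≈ 81.963840, π⊥ = 6+23·τ' ≈ -0.963840 ∈ [-1.8, -0.4) ⇒ IN Λ
candidate 7: (m,n)=(-8,-21) → π∥ = -8-21·τ ≈ -77.358288, π⊥ = -8-21·τ' ≈ -1.641712 ∈ [-1.8, -0.4) ⇒ IN Λ
candidate 8: (m,n)=(2,14) → π∥ = 2+14·τ ≈ 48.238859, π⊥ = 2+14·τ' ≈ -2.238859 ∉ [-1.8, -0.4) ⇒ out
candidate 9: (m,n)=(-18,-20) → π∥ = -18-20·τ ≈ -84.055513, π⊥ = -18-20·τ' ≈ -11.944487 ∉ [-1.8, -0.4) ⇒ out

6, 7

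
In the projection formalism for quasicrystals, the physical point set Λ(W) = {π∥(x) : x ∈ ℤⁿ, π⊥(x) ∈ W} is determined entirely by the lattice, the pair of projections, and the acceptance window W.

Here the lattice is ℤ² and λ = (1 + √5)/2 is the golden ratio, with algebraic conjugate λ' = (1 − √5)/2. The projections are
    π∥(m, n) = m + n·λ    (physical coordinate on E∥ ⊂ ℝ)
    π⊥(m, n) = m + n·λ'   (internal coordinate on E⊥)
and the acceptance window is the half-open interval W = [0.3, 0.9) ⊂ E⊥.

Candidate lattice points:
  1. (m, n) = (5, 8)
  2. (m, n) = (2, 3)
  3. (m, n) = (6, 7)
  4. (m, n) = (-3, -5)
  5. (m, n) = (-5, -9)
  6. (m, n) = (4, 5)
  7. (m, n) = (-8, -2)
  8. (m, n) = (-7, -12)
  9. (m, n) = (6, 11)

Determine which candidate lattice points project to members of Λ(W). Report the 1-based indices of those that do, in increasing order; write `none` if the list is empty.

λ' = (1−√5)/2 ≈ -0.6180.
#1 (5,8): internal coord 5 + (8)·λ' = +0.0557; +0.0557 ∉ [0.3, 0.9) → out
#2 (2,3): internal coord 2 + (3)·λ' = +0.1459; +0.1459 ∉ [0.3, 0.9) → out
#3 (6,7): internal coord 6 + (7)·λ' = +1.6738; +1.6738 ∉ [0.3, 0.9) → out
#4 (-3,-5): internal coord -3 + (-5)·λ' = +0.0902; +0.0902 ∉ [0.3, 0.9) → out
#5 (-5,-9): internal coord -5 + (-9)·λ' = +0.5623; +0.5623 ∈ [0.3, 0.9) → IN Λ
#6 (4,5): internal coord 4 + (5)·λ' = +0.9098; +0.9098 ∉ [0.3, 0.9) → out
#7 (-8,-2): internal coord -8 + (-2)·λ' = -6.7639; -6.7639 ∉ [0.3, 0.9) → out
#8 (-7,-12): internal coord -7 + (-12)·λ' = +0.4164; +0.4164 ∈ [0.3, 0.9) → IN Λ
#9 (6,11): internal coord 6 + (11)·λ' = -0.7984; -0.7984 ∉ [0.3, 0.9) → out

5, 8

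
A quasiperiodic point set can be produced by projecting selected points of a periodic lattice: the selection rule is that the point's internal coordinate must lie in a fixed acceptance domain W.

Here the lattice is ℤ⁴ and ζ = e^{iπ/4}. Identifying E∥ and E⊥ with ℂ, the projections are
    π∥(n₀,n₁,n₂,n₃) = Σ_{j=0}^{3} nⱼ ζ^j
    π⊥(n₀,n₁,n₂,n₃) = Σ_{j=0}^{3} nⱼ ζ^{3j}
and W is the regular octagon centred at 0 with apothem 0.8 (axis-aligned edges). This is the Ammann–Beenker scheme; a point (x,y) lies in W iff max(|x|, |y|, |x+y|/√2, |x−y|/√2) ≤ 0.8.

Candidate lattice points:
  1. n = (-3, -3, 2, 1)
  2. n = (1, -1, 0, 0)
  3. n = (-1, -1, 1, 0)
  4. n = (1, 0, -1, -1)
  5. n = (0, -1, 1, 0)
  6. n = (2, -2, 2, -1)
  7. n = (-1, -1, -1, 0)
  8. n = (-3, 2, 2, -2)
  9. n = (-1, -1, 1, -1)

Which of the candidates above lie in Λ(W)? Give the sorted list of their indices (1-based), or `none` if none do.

With ζ = e^{iπ/4} the internal vectors are ζ^0,ζ^3,ζ^6,ζ^9.
candidate 1: n = (-3, -3, 2, 1) → π⊥ ≈ (-0.1716, -3.4142); max(|x|,|y|,|x±y|/√2) = 3.4142 > 0.8 ⇒ ∉ W
candidate 2: n = (1, -1, 0, 0) → π⊥ ≈ (+1.7071, -0.7071); max(|x|,|y|,|x±y|/√2) = 1.7071 > 0.8 ⇒ ∉ W
candidate 3: n = (-1, -1, 1, 0) → π⊥ ≈ (-0.2929, -1.7071); max(|x|,|y|,|x±y|/√2) = 1.7071 > 0.8 ⇒ ∉ W
candidate 4: n = (1, 0, -1, -1) → π⊥ ≈ (+0.2929, +0.2929); max(|x|,|y|,|x±y|/√2) = 0.4142 ≤ 0.8 ⇒ ∈ W
candidate 5: n = (0, -1, 1, 0) → π⊥ ≈ (+0.7071, -1.7071); max(|x|,|y|,|x±y|/√2) = 1.7071 > 0.8 ⇒ ∉ W
candidate 6: n = (2, -2, 2, -1) → π⊥ ≈ (+2.7071, -4.1213); max(|x|,|y|,|x±y|/√2) = 4.8284 > 0.8 ⇒ ∉ W
candidate 7: n = (-1, -1, -1, 0) → π⊥ ≈ (-0.2929, +0.2929); max(|x|,|y|,|x±y|/√2) = 0.4142 ≤ 0.8 ⇒ ∈ W
candidate 8: n = (-3, 2, 2, -2) → π⊥ ≈ (-5.8284, -2.0000); max(|x|,|y|,|x±y|/√2) = 5.8284 > 0.8 ⇒ ∉ W
candidate 9: n = (-1, -1, 1, -1) → π⊥ ≈ (-1.0000, -2.4142); max(|x|,|y|,|x±y|/√2) = 2.4142 > 0.8 ⇒ ∉ W

4, 7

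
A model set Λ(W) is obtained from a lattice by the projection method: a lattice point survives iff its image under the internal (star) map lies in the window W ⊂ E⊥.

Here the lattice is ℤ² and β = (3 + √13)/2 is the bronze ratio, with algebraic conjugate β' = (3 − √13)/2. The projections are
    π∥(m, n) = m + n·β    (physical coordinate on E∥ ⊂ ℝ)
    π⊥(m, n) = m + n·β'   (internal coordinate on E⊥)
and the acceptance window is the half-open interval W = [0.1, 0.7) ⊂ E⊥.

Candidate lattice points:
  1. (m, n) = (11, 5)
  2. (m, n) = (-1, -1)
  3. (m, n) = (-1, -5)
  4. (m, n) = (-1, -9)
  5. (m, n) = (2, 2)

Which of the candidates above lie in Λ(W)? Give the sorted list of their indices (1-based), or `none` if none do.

Numerically β ≈ 3.30278 and β' = −1/β ≈ -0.30278.
candidate 1: (m,n)=(11,5) → π∥ = 11+5·β ≈ 27.51388, π⊥ = 11+5·β' ≈ 9.48612 ∉ [0.1, 0.7) ⇒ out
candidate 2: (m,n)=(-1,-1) → π∥ = -1-1·β ≈ -4.30278, π⊥ = -1-1·β' ≈ -0.69722 ∉ [0.1, 0.7) ⇒ out
candidate 3: (m,n)=(-1,-5) → π∥ = -1-5·β ≈ -17.51388, π⊥ = -1-5·β' ≈ 0.51388 ∈ [0.1, 0.7) ⇒ IN Λ
candidate 4: (m,n)=(-1,-9) → π∥ = -1-9·β ≈ -30.72498, π⊥ = -1-9·β' ≈ 1.72498 ∉ [0.1, 0.7) ⇒ out
candidate 5: (m,n)=(2,2) → π∥ = 2+2·β ≈ 8.60555, π⊥ = 2+2·β' ≈ 1.39445 ∉ [0.1, 0.7) ⇒ out

3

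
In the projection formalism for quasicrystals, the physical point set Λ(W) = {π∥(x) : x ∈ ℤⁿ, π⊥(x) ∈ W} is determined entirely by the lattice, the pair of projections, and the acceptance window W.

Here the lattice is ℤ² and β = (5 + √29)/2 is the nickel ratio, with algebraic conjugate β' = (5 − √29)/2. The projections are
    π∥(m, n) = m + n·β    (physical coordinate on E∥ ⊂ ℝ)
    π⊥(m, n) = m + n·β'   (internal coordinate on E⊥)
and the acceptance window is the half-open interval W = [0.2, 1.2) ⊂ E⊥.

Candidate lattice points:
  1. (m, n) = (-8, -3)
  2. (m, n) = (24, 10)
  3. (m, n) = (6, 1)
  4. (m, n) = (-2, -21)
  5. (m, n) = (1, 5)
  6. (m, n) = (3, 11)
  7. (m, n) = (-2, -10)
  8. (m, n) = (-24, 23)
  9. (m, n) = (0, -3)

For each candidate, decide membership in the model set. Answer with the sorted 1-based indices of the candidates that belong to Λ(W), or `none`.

6, 9

Compute β' = (5−√29)/2 = -0.192582, so π⊥(m,n) = m -0.192582·n.
candidate 1: (m,n)=(-8,-3) → π∥ = -8-3·β ≈ -23.577747, π⊥ = -8-3·β' ≈ -7.422253 ∉ [0.2, 1.2) ⇒ out
candidate 2: (m,n)=(24,10) → π∥ = 24+10·β ≈ 75.925824, π⊥ = 24+10·β' ≈ 22.074176 ∉ [0.2, 1.2) ⇒ out
candidate 3: (m,n)=(6,1) → π∥ = 6+1·β ≈ 11.192582, π⊥ = 6+1·β' ≈ 5.807418 ∉ [0.2, 1.2) ⇒ out
candidate 4: (m,n)=(-2,-21) → π∥ = -2-21·β ≈ -111.044230, π⊥ = -2-21·β' ≈ 2.044230 ∉ [0.2, 1.2) ⇒ out
candidate 5: (m,n)=(1,5) → π∥ = 1+5·β ≈ 26.962912, π⊥ = 1+5·β' ≈ 0.037088 ∉ [0.2, 1.2) ⇒ out
candidate 6: (m,n)=(3,11) → π∥ = 3+11·β ≈ 60.118406, π⊥ = 3+11·β' ≈ 0.881594 ∈ [0.2, 1.2) ⇒ IN Λ
candidate 7: (m,n)=(-2,-10) → π∥ = -2-10·β ≈ -53.925824, π⊥ = -2-10·β' ≈ -0.074176 ∉ [0.2, 1.2) ⇒ out
candidate 8: (m,n)=(-24,23) → π∥ = -24+23·β ≈ 95.429395, π⊥ = -24+23·β' ≈ -28.429395 ∉ [0.2, 1.2) ⇒ out
candidate 9: (m,n)=(0,-3) → π∥ = 0-3·β ≈ -15.577747, π⊥ = 0-3·β' ≈ 0.577747 ∈ [0.2, 1.2) ⇒ IN Λ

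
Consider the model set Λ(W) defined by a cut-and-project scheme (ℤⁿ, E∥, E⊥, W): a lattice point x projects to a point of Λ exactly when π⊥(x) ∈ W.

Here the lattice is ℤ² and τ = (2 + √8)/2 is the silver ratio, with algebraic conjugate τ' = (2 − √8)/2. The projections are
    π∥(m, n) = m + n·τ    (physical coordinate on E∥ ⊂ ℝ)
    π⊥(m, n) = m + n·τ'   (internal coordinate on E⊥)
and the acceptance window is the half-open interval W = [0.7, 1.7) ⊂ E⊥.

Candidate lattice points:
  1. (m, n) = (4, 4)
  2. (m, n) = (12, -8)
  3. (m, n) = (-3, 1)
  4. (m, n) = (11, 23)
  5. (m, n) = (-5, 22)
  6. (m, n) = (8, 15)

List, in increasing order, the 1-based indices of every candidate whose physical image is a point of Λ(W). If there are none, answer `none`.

4

Compute τ' = (2−√8)/2 = -0.414214, so π⊥(m,n) = m -0.414214·n.
#1 (4,4): internal coord 4 + (4)·τ' = +2.343146; +2.343146 ∉ [0.7, 1.7) → out
#2 (12,-8): internal coord 12 + (-8)·τ' = +15.313708; +15.313708 ∉ [0.7, 1.7) → out
#3 (-3,1): internal coord -3 + (1)·τ' = -3.414214; -3.414214 ∉ [0.7, 1.7) → out
#4 (11,23): internal coord 11 + (23)·τ' = +1.473088; +1.473088 ∈ [0.7, 1.7) → IN Λ
#5 (-5,22): internal coord -5 + (22)·τ' = -14.112698; -14.112698 ∉ [0.7, 1.7) → out
#6 (8,15): internal coord 8 + (15)·τ' = +1.786797; +1.786797 ∉ [0.7, 1.7) → out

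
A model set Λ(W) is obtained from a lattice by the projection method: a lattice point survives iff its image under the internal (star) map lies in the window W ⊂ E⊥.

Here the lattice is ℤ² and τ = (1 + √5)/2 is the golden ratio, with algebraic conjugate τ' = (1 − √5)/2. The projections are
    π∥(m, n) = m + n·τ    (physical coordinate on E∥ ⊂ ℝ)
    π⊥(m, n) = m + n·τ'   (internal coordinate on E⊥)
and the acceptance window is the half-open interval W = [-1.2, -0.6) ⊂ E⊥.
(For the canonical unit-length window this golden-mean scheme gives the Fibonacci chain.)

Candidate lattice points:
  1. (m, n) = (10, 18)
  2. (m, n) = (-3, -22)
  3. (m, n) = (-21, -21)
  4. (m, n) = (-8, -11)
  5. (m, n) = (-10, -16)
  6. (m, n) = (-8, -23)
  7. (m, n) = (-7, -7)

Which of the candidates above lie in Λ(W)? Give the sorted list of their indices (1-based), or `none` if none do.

τ' = (1−√5)/2 ≈ -0.618034.
[1] lift (10,18): star map gives -1.124612; window check -1.2 ≤ -1.124612 < -0.6 is true → IN Λ
[2] lift (-3,-22): star map gives 10.596748; window check -1.2 ≤ 10.596748 < -0.6 is false → out
[3] lift (-21,-21): star map gives -8.021286; window check -1.2 ≤ -8.021286 < -0.6 is false → out
[4] lift (-8,-11): star map gives -1.201626; window check -1.2 ≤ -1.201626 < -0.6 is false → out
[5] lift (-10,-16): star map gives -0.111456; window check -1.2 ≤ -0.111456 < -0.6 is false → out
[6] lift (-8,-23): star map gives 6.214782; window check -1.2 ≤ 6.214782 < -0.6 is false → out
[7] lift (-7,-7): star map gives -2.673762; window check -1.2 ≤ -2.673762 < -0.6 is false → out

1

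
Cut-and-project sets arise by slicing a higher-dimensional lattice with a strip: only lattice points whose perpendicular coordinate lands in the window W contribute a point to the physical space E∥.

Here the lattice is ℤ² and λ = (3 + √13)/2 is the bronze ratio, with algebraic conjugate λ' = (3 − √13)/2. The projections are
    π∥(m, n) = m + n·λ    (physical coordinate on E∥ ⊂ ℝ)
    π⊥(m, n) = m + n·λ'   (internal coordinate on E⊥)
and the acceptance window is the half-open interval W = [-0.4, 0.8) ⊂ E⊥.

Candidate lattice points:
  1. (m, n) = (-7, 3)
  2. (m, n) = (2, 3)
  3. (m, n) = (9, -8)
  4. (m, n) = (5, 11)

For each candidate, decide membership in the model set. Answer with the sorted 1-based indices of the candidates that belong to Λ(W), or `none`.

none

Compute λ' = (3−√13)/2 = -0.302776, so π⊥(m,n) = m -0.302776·n.
#1 (-7,3): internal coord -7 + (3)·λ' = -7.908327; -7.908327 ∉ [-0.4, 0.8) → out
#2 (2,3): internal coord 2 + (3)·λ' = +1.091673; +1.091673 ∉ [-0.4, 0.8) → out
#3 (9,-8): internal coord 9 + (-8)·λ' = +11.422205; +11.422205 ∉ [-0.4, 0.8) → out
#4 (5,11): internal coord 5 + (11)·λ' = +1.669468; +1.669468 ∉ [-0.4, 0.8) → out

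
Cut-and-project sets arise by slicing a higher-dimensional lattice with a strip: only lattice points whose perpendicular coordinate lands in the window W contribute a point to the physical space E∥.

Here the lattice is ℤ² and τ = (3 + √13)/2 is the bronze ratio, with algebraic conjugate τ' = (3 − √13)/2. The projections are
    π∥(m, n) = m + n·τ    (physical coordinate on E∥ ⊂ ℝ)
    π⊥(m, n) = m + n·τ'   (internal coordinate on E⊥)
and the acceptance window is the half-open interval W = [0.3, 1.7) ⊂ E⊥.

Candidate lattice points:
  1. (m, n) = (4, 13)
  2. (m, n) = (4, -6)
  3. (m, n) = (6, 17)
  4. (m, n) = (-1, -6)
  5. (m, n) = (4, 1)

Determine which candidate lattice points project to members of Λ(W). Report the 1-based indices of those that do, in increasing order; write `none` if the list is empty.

3, 4

Compute τ' = (3−√13)/2 = -0.3028, so π⊥(m,n) = m -0.3028·n.
candidate 1: (m,n)=(4,13) → π∥ = 4+13·τ ≈ 46.9361, π⊥ = 4+13·τ' ≈ 0.0639 ∉ [0.3, 1.7) ⇒ out
candidate 2: (m,n)=(4,-6) → π∥ = 4-6·τ ≈ -15.8167, π⊥ = 4-6·τ' ≈ 5.8167 ∉ [0.3, 1.7) ⇒ out
candidate 3: (m,n)=(6,17) → π∥ = 6+17·τ ≈ 62.1472, π⊥ = 6+17·τ' ≈ 0.8528 ∈ [0.3, 1.7) ⇒ IN Λ
candidate 4: (m,n)=(-1,-6) → π∥ = -1-6·τ ≈ -20.8167, π⊥ = -1-6·τ' ≈ 0.8167 ∈ [0.3, 1.7) ⇒ IN Λ
candidate 5: (m,n)=(4,1) → π∥ = 4+1·τ ≈ 7.3028, π⊥ = 4+1·τ' ≈ 3.6972 ∉ [0.3, 1.7) ⇒ out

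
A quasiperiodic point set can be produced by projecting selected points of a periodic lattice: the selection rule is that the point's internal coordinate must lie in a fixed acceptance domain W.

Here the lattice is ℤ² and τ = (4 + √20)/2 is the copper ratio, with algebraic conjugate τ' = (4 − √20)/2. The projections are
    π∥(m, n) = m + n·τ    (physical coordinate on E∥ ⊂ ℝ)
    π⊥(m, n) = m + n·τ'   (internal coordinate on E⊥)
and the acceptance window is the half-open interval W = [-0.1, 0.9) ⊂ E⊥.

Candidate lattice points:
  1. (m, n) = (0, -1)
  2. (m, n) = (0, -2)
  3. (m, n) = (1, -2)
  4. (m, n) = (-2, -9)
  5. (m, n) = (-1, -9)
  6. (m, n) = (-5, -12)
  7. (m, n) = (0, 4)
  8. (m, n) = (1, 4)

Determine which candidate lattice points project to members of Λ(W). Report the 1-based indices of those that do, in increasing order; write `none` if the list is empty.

τ' = (4−√20)/2 ≈ -0.236068.
[1] lift (0,-1): star map gives 0.236068; window check -0.1 ≤ 0.236068 < 0.9 is true → IN Λ
[2] lift (0,-2): star map gives 0.472136; window check -0.1 ≤ 0.472136 < 0.9 is true → IN Λ
[3] lift (1,-2): star map gives 1.472136; window check -0.1 ≤ 1.472136 < 0.9 is false → out
[4] lift (-2,-9): star map gives 0.124612; window check -0.1 ≤ 0.124612 < 0.9 is true → IN Λ
[5] lift (-1,-9): star map gives 1.124612; window check -0.1 ≤ 1.124612 < 0.9 is false → out
[6] lift (-5,-12): star map gives -2.167184; window check -0.1 ≤ -2.167184 < 0.9 is false → out
[7] lift (0,4): star map gives -0.944272; window check -0.1 ≤ -0.944272 < 0.9 is false → out
[8] lift (1,4): star map gives 0.055728; window check -0.1 ≤ 0.055728 < 0.9 is true → IN Λ

1, 2, 4, 8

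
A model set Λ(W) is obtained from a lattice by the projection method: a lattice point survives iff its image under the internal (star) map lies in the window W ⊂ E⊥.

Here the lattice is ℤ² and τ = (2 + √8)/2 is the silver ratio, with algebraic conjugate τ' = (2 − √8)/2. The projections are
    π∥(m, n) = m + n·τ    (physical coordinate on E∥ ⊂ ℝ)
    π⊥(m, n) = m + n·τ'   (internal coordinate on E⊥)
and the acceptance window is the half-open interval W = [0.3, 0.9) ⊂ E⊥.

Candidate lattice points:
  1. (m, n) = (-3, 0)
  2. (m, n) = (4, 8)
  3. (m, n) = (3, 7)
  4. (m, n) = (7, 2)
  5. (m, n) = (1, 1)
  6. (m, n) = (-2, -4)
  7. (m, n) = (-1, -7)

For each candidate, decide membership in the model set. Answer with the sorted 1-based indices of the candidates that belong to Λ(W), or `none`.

τ' = (2−√8)/2 ≈ -0.41421.
[1] lift (-3,0): star map gives -3.00000; window check 0.3 ≤ -3.00000 < 0.9 is false → out
[2] lift (4,8): star map gives 0.68629; window check 0.3 ≤ 0.68629 < 0.9 is true → IN Λ
[3] lift (3,7): star map gives 0.10051; window check 0.3 ≤ 0.10051 < 0.9 is false → out
[4] lift (7,2): star map gives 6.17157; window check 0.3 ≤ 6.17157 < 0.9 is false → out
[5] lift (1,1): star map gives 0.58579; window check 0.3 ≤ 0.58579 < 0.9 is true → IN Λ
[6] lift (-2,-4): star map gives -0.34315; window check 0.3 ≤ -0.34315 < 0.9 is false → out
[7] lift (-1,-7): star map gives 1.89949; window check 0.3 ≤ 1.89949 < 0.9 is false → out

2, 5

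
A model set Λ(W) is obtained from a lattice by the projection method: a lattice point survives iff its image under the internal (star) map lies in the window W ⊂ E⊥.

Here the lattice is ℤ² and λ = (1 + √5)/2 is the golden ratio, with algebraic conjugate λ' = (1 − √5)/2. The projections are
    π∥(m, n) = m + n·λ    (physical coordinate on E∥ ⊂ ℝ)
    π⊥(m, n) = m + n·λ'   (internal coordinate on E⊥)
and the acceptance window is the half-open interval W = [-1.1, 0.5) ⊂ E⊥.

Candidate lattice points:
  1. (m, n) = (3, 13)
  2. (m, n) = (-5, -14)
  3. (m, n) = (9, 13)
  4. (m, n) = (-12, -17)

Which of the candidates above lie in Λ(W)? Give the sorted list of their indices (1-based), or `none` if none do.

none

Compute λ' = (1−√5)/2 = -0.61803, so π⊥(m,n) = m -0.61803·n.
candidate 1: (m,n)=(3,13) → π∥ = 3+13·λ ≈ 24.03444, π⊥ = 3+13·λ' ≈ -5.03444 ∉ [-1.1, 0.5) ⇒ out
candidate 2: (m,n)=(-5,-14) → π∥ = -5-14·λ ≈ -27.65248, π⊥ = -5-14·λ' ≈ 3.65248 ∉ [-1.1, 0.5) ⇒ out
candidate 3: (m,n)=(9,13) → π∥ = 9+13·λ ≈ 30.03444, π⊥ = 9+13·λ' ≈ 0.96556 ∉ [-1.1, 0.5) ⇒ out
candidate 4: (m,n)=(-12,-17) → π∥ = -12-17·λ ≈ -39.50658, π⊥ = -12-17·λ' ≈ -1.49342 ∉ [-1.1, 0.5) ⇒ out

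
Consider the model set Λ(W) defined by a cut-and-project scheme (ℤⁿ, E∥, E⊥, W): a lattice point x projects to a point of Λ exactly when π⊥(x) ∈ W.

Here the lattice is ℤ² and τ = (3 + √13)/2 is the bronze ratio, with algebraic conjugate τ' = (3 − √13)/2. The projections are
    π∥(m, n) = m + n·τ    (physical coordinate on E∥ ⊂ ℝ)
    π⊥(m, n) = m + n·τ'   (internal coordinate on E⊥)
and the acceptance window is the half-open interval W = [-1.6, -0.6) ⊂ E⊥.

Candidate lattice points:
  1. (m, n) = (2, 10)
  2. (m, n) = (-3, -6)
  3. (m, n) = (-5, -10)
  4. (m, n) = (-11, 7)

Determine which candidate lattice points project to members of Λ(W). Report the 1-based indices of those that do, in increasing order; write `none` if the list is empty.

1, 2

Compute τ' = (3−√13)/2 = -0.302776, so π⊥(m,n) = m -0.302776·n.
#1 (2,10): internal coord 2 + (10)·τ' = -1.027756; -1.027756 ∈ [-1.6, -0.6) → IN Λ
#2 (-3,-6): internal coord -3 + (-6)·τ' = -1.183346; -1.183346 ∈ [-1.6, -0.6) → IN Λ
#3 (-5,-10): internal coord -5 + (-10)·τ' = -1.972244; -1.972244 ∉ [-1.6, -0.6) → out
#4 (-11,7): internal coord -11 + (7)·τ' = -13.119429; -13.119429 ∉ [-1.6, -0.6) → out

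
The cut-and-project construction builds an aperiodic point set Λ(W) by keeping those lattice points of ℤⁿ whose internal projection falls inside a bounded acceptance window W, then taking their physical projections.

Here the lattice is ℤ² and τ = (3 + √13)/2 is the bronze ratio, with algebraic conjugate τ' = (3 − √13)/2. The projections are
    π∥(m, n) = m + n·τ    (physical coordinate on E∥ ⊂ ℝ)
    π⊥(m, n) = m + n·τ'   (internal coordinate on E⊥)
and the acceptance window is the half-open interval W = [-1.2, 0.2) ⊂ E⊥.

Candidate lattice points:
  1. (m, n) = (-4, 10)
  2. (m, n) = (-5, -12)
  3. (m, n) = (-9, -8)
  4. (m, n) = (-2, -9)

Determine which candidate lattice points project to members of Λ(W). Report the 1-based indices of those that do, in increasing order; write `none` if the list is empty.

none

Numerically τ ≈ 3.3028 and τ' = −1/τ ≈ -0.3028.
[1] lift (-4,10): star map gives -7.0278; window check -1.2 ≤ -7.0278 < 0.2 is false → out
[2] lift (-5,-12): star map gives -1.3667; window check -1.2 ≤ -1.3667 < 0.2 is false → out
[3] lift (-9,-8): star map gives -6.5778; window check -1.2 ≤ -6.5778 < 0.2 is false → out
[4] lift (-2,-9): star map gives 0.7250; window check -1.2 ≤ 0.7250 < 0.2 is false → out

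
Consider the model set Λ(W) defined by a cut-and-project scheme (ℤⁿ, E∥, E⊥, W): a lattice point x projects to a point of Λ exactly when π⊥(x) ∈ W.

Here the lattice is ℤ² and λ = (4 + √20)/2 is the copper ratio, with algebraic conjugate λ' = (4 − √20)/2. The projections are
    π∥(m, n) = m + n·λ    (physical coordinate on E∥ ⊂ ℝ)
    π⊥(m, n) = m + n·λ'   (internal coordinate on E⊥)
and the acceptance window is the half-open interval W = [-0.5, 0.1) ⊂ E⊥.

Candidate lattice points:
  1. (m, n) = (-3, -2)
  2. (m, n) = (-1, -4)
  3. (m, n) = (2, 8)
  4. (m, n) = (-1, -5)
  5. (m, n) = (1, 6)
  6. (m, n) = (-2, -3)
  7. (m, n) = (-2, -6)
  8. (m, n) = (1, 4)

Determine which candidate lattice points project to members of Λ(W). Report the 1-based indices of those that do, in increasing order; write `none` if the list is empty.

Numerically λ ≈ 4.236068 and λ' = −1/λ ≈ -0.236068.
[1] lift (-3,-2): star map gives -2.527864; window check -0.5 ≤ -2.527864 < 0.1 is false → out
[2] lift (-1,-4): star map gives -0.055728; window check -0.5 ≤ -0.055728 < 0.1 is true → IN Λ
[3] lift (2,8): star map gives 0.111456; window check -0.5 ≤ 0.111456 < 0.1 is false → out
[4] lift (-1,-5): star map gives 0.180340; window check -0.5 ≤ 0.180340 < 0.1 is false → out
[5] lift (1,6): star map gives -0.416408; window check -0.5 ≤ -0.416408 < 0.1 is true → IN Λ
[6] lift (-2,-3): star map gives -1.291796; window check -0.5 ≤ -1.291796 < 0.1 is false → out
[7] lift (-2,-6): star map gives -0.583592; window check -0.5 ≤ -0.583592 < 0.1 is false → out
[8] lift (1,4): star map gives 0.055728; window check -0.5 ≤ 0.055728 < 0.1 is true → IN Λ

2, 5, 8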